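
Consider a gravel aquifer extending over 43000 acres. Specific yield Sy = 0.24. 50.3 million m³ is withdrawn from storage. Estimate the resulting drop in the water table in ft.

Δh ≈ 3.95 ft

A = 43000 acres = 1.74 × 10^8 m²
ΔV = 50.3 million m³ = 5.03 × 10^7 m³
Δh = ΔV / (Sy × A) = 5.03 × 10^7 m³ / (0.24 × 1.74 × 10^8 m²) = 1.204 m
Δh = 1.204 m = 3.951 ft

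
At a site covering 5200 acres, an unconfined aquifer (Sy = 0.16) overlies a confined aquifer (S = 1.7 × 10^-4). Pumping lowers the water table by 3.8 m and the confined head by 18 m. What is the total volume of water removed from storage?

A = 5200 acres = 2.104 × 10^7 m²
Unconfined: ΔV_u = Sy × A × Δh_u = 0.16 × 2.104 × 10^7 × 3.8 = 1.279 × 10^7 m³
Confined: ΔV_c = S × A × Δh_c = 1.7 × 10^-4 × 2.104 × 10^7 × 18 = 64390 m³
Total ΔV = 1.279 × 10^7 + 64390 = 1.286 × 10^7 m³

ΔV ≈ 1.29 × 10^7 m³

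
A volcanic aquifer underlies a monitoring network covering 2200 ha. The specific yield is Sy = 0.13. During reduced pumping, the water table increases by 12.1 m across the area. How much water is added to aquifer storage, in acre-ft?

A = 2200 ha = 2.2 × 10^7 m²
ΔV = Sy × A × Δh = 0.13 × 2.2 × 10^7 m² × 12.1 m = 3.461 × 10^7 m³
ΔV = 3.461 × 10^7 m³ = 28060 acre-ft

ΔV ≈ 28100 acre-ft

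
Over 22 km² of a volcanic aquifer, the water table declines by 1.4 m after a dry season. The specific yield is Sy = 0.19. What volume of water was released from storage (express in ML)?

ΔV ≈ 5850 ML

A = 22 km² = 2.2 × 10^7 m²
ΔV = Sy × A × Δh = 0.19 × 2.2 × 10^7 m² × 1.4 m = 5.852 × 10^6 m³
ΔV = 5.852 × 10^6 m³ = 5852 ML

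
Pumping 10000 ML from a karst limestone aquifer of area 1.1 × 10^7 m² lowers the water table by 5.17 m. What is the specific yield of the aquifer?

Sy ≈ 0.18

ΔV = 10000 ML = 1 × 10^7 m³
Sy = ΔV / (A × Δh) = 1 × 10^7 m³ / (1.1 × 10^7 m² × 5.17 m) = 0.1758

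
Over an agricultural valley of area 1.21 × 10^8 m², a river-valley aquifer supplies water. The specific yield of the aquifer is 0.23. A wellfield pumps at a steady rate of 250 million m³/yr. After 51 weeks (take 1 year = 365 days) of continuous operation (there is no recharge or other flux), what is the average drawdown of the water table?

Q = 250 million m³/yr = 6.849 × 10^5 m³/d
t = 51 weeks = 357 d
ΔV = Q × t = 6.849 × 10^5 m³/d × 357 d = 2.445 × 10^8 m³
Δh = ΔV / (Sy × A) = 2.445 × 10^8 / (0.23 × 1.21 × 10^8) = 8.786 m

Δh ≈ 8.79 m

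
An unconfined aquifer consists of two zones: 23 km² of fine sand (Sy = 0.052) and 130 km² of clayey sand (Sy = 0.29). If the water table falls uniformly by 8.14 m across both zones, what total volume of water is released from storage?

A₁ = 23 km² = 2.3 × 10^7 m²; A₂ = 130 km² = 1.3 × 10^8 m²
ΔV₁ = 0.052 × 2.3 × 10^7 × 8.14 = 9.735 × 10^6 m³
ΔV₂ = 0.29 × 1.3 × 10^8 × 8.14 = 3.069 × 10^8 m³
ΔV = ΔV₁ + ΔV₂ = 3.166 × 10^8 m³

ΔV ≈ 3.17 × 10^8 m³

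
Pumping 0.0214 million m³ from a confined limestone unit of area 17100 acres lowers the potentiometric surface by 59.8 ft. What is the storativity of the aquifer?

S ≈ 1.7 × 10^-5

A = 17100 acres = 6.92 × 10^7 m²
Δh = 59.8 ft = 18.23 m
ΔV = 0.0214 million m³ = 21400 m³
S = ΔV / (A × Δh) = 21400 m³ / (6.92 × 10^7 m² × 18.23 m) = 1.697 × 10^-5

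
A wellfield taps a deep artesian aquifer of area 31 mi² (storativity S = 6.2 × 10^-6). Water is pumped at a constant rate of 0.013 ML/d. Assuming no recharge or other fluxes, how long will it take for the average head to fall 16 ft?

t ≈ 187 days

A = 31 mi² = 8.029 × 10^7 m²
Δh = 16 ft = 4.877 m
ΔV = S × A × Δh = 6.2 × 10^-6 × 8.029 × 10^7 × 4.877 = 2428 m³
Q = 0.013 ML/d = 13 m³/d
t = ΔV / Q = 2428 m³ / 13 m³/d = 186.7 d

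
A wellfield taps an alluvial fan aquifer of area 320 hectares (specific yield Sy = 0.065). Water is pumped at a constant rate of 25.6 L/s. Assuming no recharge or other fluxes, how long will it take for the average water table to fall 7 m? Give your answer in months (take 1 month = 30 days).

A = 320 hectares = 3.2 × 10^6 m²
ΔV = Sy × A × Δh = 0.065 × 3.2 × 10^6 × 7 = 1.456 × 10^6 m³
Q = 25.6 L/s = 2212 m³/d
t = ΔV / Q = 1.456 × 10^6 m³ / 2212 m³/d = 658.3 d
t = 658.3 d ≈ 21.94 months

t ≈ 21.9 months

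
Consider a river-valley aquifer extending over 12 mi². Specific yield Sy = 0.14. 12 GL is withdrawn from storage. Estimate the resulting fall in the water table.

Δh ≈ 2.76 m

A = 12 mi² = 3.108 × 10^7 m²
ΔV = 12 GL = 1.2 × 10^7 m³
Δh = ΔV / (Sy × A) = 1.2 × 10^7 m³ / (0.14 × 3.108 × 10^7 m²) = 2.758 m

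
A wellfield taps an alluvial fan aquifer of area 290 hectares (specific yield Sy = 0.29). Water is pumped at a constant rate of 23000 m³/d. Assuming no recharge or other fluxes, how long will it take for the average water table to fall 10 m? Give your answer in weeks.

A = 290 hectares = 2.9 × 10^6 m²
ΔV = Sy × A × Δh = 0.29 × 2.9 × 10^6 × 10 = 8.41 × 10^6 m³
t = ΔV / Q = 8.41 × 10^6 m³ / 23000 m³/d = 365.7 d
t = 365.7 d ≈ 52.24 weeks

t ≈ 52.2 weeks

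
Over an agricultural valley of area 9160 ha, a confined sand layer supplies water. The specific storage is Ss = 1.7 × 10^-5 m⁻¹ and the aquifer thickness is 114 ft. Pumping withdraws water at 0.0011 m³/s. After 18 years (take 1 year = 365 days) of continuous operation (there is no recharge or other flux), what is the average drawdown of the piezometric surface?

b = 114 ft = 34.75 m
S = Ss × b = 1.7 × 10^-5 m⁻¹ × 34.75 m = 5.907 × 10^-4
A = 9160 ha = 9.16 × 10^7 m²
Q = 0.0011 m³/s = 95.04 m³/d
t = 18 years = 6570 d
ΔV = Q × t = 95.04 m³/d × 6570 d = 6.244 × 10^5 m³
Δh = ΔV / (S × A) = 6.244 × 10^5 / (5.907 × 10^-4 × 9.16 × 10^7) = 11.54 m

Δh ≈ 11.5 m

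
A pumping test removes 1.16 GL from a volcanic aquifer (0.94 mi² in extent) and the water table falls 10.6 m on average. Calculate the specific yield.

A = 0.94 mi² = 2.435 × 10^6 m²
ΔV = 1.16 GL = 1.16 × 10^6 m³
Sy = ΔV / (A × Δh) = 1.16 × 10^6 m³ / (2.435 × 10^6 m² × 10.6 m) = 0.04495

Sy ≈ 0.045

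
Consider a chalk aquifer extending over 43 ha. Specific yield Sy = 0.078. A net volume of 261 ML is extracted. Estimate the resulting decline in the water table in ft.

A = 43 ha = 4.3 × 10^5 m²
ΔV = 261 ML = 2.61 × 10^5 m³
Δh = ΔV / (Sy × A) = 2.61 × 10^5 m³ / (0.078 × 4.3 × 10^5 m²) = 7.782 m
Δh = 7.782 m = 25.53 ft

Δh ≈ 25.5 ft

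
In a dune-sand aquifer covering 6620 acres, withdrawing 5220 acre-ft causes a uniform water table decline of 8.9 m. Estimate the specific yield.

Sy ≈ 0.027

A = 6620 acres = 2.679 × 10^7 m²
ΔV = 5220 acre-ft = 6.439 × 10^6 m³
Sy = ΔV / (A × Δh) = 6.439 × 10^6 m³ / (2.679 × 10^7 m² × 8.9 m) = 0.027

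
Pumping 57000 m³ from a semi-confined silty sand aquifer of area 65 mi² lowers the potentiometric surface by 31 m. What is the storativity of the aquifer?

S ≈ 1.1 × 10^-5

A = 65 mi² = 1.683 × 10^8 m²
S = ΔV / (A × Δh) = 57000 m³ / (1.683 × 10^8 m² × 31 m) = 1.092 × 10^-5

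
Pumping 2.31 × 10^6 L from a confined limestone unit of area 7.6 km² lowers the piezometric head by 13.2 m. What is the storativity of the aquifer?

A = 7.6 km² = 7.6 × 10^6 m²
ΔV = 2.31 × 10^6 L = 2310 m³
S = ΔV / (A × Δh) = 2310 m³ / (7.6 × 10^6 m² × 13.2 m) = 2.303 × 10^-5

S ≈ 2.3 × 10^-5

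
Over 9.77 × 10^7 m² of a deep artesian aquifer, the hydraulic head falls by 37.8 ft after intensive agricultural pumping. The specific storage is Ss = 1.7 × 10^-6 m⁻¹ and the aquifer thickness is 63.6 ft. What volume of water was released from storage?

ΔV ≈ 37100 m³

b = 63.6 ft = 19.39 m
S = Ss × b = 1.7 × 10^-6 m⁻¹ × 19.39 m = 3.295 × 10^-5
Δh = 37.8 ft = 11.52 m
ΔV = S × A × Δh = 3.295 × 10^-5 × 9.77 × 10^7 m² × 11.52 m = 37100 m³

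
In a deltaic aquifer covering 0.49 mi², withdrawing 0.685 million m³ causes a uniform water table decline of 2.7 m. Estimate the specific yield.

A = 0.49 mi² = 1.269 × 10^6 m²
ΔV = 0.685 million m³ = 6.85 × 10^5 m³
Sy = ΔV / (A × Δh) = 6.85 × 10^5 m³ / (1.269 × 10^6 m² × 2.7 m) = 0.1999

Sy ≈ 0.2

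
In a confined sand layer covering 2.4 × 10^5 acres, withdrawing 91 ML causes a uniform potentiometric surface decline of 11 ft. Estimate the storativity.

A = 2.4 × 10^5 acres = 9.712 × 10^8 m²
Δh = 11 ft = 3.353 m
ΔV = 91 ML = 91000 m³
S = ΔV / (A × Δh) = 91000 m³ / (9.712 × 10^8 m² × 3.353 m) = 2.795 × 10^-5

S ≈ 2.8 × 10^-5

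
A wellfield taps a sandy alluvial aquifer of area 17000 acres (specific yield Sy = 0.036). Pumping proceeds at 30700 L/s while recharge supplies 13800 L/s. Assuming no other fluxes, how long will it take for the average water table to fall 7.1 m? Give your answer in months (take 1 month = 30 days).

A = 17000 acres = 6.88 × 10^7 m²
ΔV = Sy × A × Δh = 0.036 × 6.88 × 10^7 × 7.1 = 1.758 × 10^7 m³
Net withdrawal = 30700 − 13800 = 16900 L/s = 1.46 × 10^6 m³/d
t = ΔV / Q = 1.758 × 10^7 m³ / 1.46 × 10^6 m³/d = 12.04 d
t = 12.04 d ≈ 0.4014 months

t ≈ 0.401 months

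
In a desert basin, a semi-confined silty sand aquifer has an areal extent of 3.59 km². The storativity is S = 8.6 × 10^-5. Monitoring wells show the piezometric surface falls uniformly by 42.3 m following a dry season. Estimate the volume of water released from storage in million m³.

ΔV ≈ 0.0131 million m³

A = 3.59 km² = 3.59 × 10^6 m²
ΔV = S × A × Δh = 8.6 × 10^-5 × 3.59 × 10^6 m² × 42.3 m = 13060 m³
ΔV = 13060 m³ = 0.01306 million m³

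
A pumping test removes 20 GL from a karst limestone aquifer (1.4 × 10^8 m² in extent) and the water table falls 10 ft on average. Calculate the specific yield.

Δh = 10 ft = 3.048 m
ΔV = 20 GL = 2 × 10^7 m³
Sy = ΔV / (A × Δh) = 2 × 10^7 m³ / (1.4 × 10^8 m² × 3.048 m) = 0.04687

Sy ≈ 0.047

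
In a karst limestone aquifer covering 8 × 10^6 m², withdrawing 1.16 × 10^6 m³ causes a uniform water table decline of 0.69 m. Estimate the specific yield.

Sy = ΔV / (A × Δh) = 1.16 × 10^6 m³ / (8 × 10^6 m² × 0.69 m) = 0.2101

Sy ≈ 0.21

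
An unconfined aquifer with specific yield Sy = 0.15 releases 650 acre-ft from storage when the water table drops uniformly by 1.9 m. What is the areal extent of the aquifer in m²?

ΔV = 650 acre-ft = 8.018 × 10^5 m³
A = ΔV / (Sy × Δh) = 8.018 × 10^5 / (0.15 × 1.9) = 2.813 × 10^6 m²

A ≈ 2.81 × 10^6 m²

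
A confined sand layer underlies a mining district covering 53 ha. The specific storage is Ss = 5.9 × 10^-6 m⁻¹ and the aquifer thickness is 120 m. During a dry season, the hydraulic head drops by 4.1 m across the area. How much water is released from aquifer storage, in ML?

S = Ss × b = 5.9 × 10^-6 m⁻¹ × 120 m = 7.08 × 10^-4
A = 53 ha = 5.3 × 10^5 m²
ΔV = S × A × Δh = 7.08 × 10^-4 × 5.3 × 10^5 m² × 4.1 m = 1538 m³
ΔV = 1538 m³ = 1.538 ML

ΔV ≈ 1.54 ML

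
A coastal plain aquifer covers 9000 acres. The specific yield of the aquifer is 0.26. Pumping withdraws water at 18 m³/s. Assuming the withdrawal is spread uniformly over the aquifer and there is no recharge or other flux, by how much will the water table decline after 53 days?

A = 9000 acres = 3.642 × 10^7 m²
Q = 18 m³/s = 1.555 × 10^6 m³/d
ΔV = Q × t = 1.555 × 10^6 m³/d × 53 d = 8.243 × 10^7 m³
Δh = ΔV / (Sy × A) = 8.243 × 10^7 / (0.26 × 3.642 × 10^7) = 8.704 m

Δh ≈ 8.7 m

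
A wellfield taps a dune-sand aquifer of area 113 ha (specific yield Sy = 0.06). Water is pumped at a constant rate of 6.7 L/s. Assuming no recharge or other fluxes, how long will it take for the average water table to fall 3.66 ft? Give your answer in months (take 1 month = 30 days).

t ≈ 4.36 months

A = 113 ha = 1.13 × 10^6 m²
Δh = 3.66 ft = 1.116 m
ΔV = Sy × A × Δh = 0.06 × 1.13 × 10^6 × 1.116 = 75640 m³
Q = 6.7 L/s = 578.9 m³/d
t = ΔV / Q = 75640 m³ / 578.9 m³/d = 130.7 d
t = 130.7 d ≈ 4.355 months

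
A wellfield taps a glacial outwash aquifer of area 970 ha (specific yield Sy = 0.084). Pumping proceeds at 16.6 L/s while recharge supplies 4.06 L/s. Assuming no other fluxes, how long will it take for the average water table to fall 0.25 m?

t ≈ 188 days

A = 970 ha = 9.7 × 10^6 m²
ΔV = Sy × A × Δh = 0.084 × 9.7 × 10^6 × 0.25 = 2.037 × 10^5 m³
Net withdrawal = 16.6 − 4.06 = 12.54 L/s = 1083 m³/d
t = ΔV / Q = 2.037 × 10^5 m³ / 1083 m³/d = 188 d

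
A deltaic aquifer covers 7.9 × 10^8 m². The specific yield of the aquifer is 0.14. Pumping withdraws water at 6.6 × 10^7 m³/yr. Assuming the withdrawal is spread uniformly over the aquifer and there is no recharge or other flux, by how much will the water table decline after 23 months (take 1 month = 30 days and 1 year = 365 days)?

Q = 6.6 × 10^7 m³/yr = 1.808 × 10^5 m³/d
t = 23 months = 690 d
ΔV = Q × t = 1.808 × 10^5 m³/d × 690 d = 1.248 × 10^8 m³
Δh = ΔV / (Sy × A) = 1.248 × 10^8 / (0.14 × 7.9 × 10^8) = 1.128 m

Δh ≈ 1.13 m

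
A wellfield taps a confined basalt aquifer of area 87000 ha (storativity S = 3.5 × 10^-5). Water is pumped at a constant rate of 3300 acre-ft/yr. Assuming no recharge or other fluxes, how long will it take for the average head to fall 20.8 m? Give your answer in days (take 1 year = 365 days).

A = 87000 ha = 8.7 × 10^8 m²
ΔV = S × A × Δh = 3.5 × 10^-5 × 8.7 × 10^8 × 20.8 = 6.334 × 10^5 m³
Q = 3300 acre-ft/yr = 11150 m³/d
t = ΔV / Q = 6.334 × 10^5 m³ / 11150 m³/d = 56.79 d

t ≈ 56.8 days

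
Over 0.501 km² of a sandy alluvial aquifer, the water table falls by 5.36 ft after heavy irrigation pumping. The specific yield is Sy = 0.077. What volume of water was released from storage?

A = 0.501 km² = 5.01 × 10^5 m²
Δh = 5.36 ft = 1.634 m
ΔV = Sy × A × Δh = 0.077 × 5.01 × 10^5 m² × 1.634 m = 63020 m³

ΔV ≈ 63000 m³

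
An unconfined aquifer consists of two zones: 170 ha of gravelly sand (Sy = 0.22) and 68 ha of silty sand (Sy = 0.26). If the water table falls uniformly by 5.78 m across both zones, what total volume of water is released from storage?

ΔV ≈ 3.18 × 10^6 m³

A₁ = 170 ha = 1.7 × 10^6 m²; A₂ = 68 ha = 6.8 × 10^5 m²
ΔV₁ = 0.22 × 1.7 × 10^6 × 5.78 = 2.162 × 10^6 m³
ΔV₂ = 0.26 × 6.8 × 10^5 × 5.78 = 1.022 × 10^6 m³
ΔV = ΔV₁ + ΔV₂ = 3.184 × 10^6 m³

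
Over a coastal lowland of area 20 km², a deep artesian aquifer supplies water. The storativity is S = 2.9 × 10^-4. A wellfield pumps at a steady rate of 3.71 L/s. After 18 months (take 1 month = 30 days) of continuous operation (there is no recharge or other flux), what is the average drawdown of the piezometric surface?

A = 20 km² = 2 × 10^7 m²
Q = 3.71 L/s = 320.5 m³/d
t = 18 months = 540 d
ΔV = Q × t = 320.5 m³/d × 540 d = 1.731 × 10^5 m³
Δh = ΔV / (S × A) = 1.731 × 10^5 / (2.9 × 10^-4 × 2 × 10^7) = 29.84 m

Δh ≈ 29.8 m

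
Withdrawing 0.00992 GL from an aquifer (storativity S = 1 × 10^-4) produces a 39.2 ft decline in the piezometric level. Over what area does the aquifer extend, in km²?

A ≈ 8.3 km²

Δh = 39.2 ft = 11.95 m
ΔV = 0.00992 GL = 9920 m³
A = ΔV / (S × Δh) = 9920 / (1 × 10^-4 × 11.95) = 8.303 × 10^6 m²
A = 8.303 × 10^6 m² = 8.303 km²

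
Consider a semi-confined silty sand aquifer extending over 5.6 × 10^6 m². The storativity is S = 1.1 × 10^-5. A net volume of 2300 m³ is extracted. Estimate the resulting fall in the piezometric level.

Δh ≈ 37.3 m

Δh = ΔV / (S × A) = 2300 m³ / (1.1 × 10^-5 × 5.6 × 10^6 m²) = 37.34 m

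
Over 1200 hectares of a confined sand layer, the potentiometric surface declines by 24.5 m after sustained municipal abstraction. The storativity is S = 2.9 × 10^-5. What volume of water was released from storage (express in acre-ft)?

A = 1200 hectares = 1.2 × 10^7 m²
ΔV = S × A × Δh = 2.9 × 10^-5 × 1.2 × 10^7 m² × 24.5 m = 8526 m³
ΔV = 8526 m³ = 6.912 acre-ft

ΔV ≈ 6.91 acre-ft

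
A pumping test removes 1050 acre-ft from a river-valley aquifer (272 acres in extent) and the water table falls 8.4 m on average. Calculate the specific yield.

Sy ≈ 0.14

A = 272 acres = 1.101 × 10^6 m²
ΔV = 1050 acre-ft = 1.295 × 10^6 m³
Sy = ΔV / (A × Δh) = 1.295 × 10^6 m³ / (1.101 × 10^6 m² × 8.4 m) = 0.1401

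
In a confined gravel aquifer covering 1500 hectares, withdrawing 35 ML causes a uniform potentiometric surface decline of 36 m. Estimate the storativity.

S ≈ 6.5 × 10^-5

A = 1500 hectares = 1.5 × 10^7 m²
ΔV = 35 ML = 35000 m³
S = ΔV / (A × Δh) = 35000 m³ / (1.5 × 10^7 m² × 36 m) = 6.481 × 10^-5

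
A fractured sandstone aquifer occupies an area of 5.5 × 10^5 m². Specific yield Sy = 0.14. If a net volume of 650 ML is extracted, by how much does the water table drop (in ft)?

Δh ≈ 27.7 ft

ΔV = 650 ML = 6.5 × 10^5 m³
Δh = ΔV / (Sy × A) = 6.5 × 10^5 m³ / (0.14 × 5.5 × 10^5 m²) = 8.442 m
Δh = 8.442 m = 27.7 ft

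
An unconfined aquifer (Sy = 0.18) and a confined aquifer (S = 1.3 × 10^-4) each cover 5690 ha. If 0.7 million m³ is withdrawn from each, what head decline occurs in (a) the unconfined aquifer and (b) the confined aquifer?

Δh_u ≈ 0.0683 m; Δh_c ≈ 94.6 m

A = 5690 ha = 5.69 × 10^7 m²
ΔV = 0.7 million m³ = 7 × 10^5 m³
Unconfined: Δh_u = ΔV/(Sy·A) = 7 × 10^5/(0.18 × 5.69 × 10^7) = 0.06835 m
Confined: Δh_c = ΔV/(S·A) = 7 × 10^5/(1.3 × 10^-4 × 5.69 × 10^7) = 94.63 m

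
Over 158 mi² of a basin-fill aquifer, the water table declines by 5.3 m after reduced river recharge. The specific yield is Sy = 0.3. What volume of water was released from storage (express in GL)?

ΔV ≈ 651 GL

A = 158 mi² = 4.092 × 10^8 m²
ΔV = Sy × A × Δh = 0.3 × 4.092 × 10^8 m² × 5.3 m = 6.507 × 10^8 m³
ΔV = 6.507 × 10^8 m³ = 650.7 GL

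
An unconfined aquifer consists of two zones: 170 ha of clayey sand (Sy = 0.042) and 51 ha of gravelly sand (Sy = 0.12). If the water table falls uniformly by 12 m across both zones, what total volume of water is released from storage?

A₁ = 170 ha = 1.7 × 10^6 m²; A₂ = 51 ha = 5.1 × 10^5 m²
ΔV₁ = 0.042 × 1.7 × 10^6 × 12 = 8.568 × 10^5 m³
ΔV₂ = 0.12 × 5.1 × 10^5 × 12 = 7.344 × 10^5 m³
ΔV = ΔV₁ + ΔV₂ = 1.591 × 10^6 m³

ΔV ≈ 1.59 × 10^6 m³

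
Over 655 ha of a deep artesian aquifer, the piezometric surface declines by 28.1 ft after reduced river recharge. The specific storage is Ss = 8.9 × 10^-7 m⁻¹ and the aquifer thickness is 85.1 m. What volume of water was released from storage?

S = Ss × b = 8.9 × 10^-7 m⁻¹ × 85.1 m = 7.574 × 10^-5
A = 655 ha = 6.55 × 10^6 m²
Δh = 28.1 ft = 8.565 m
ΔV = S × A × Δh = 7.574 × 10^-5 × 6.55 × 10^6 m² × 8.565 m = 4249 m³

ΔV ≈ 4250 m³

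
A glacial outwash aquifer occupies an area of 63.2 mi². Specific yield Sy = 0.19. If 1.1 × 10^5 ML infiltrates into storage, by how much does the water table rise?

Δh ≈ 3.54 m

A = 63.2 mi² = 1.637 × 10^8 m²
ΔV = 1.1 × 10^5 ML = 1.1 × 10^8 m³
Δh = ΔV / (Sy × A) = 1.1 × 10^8 m³ / (0.19 × 1.637 × 10^8 m²) = 3.537 m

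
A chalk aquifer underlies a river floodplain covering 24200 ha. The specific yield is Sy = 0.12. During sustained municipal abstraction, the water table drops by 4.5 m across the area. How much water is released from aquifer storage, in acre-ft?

ΔV ≈ 1.06 × 10^5 acre-ft

A = 24200 ha = 2.42 × 10^8 m²
ΔV = Sy × A × Δh = 0.12 × 2.42 × 10^8 m² × 4.5 m = 1.307 × 10^8 m³
ΔV = 1.307 × 10^8 m³ = 1.059 × 10^5 acre-ft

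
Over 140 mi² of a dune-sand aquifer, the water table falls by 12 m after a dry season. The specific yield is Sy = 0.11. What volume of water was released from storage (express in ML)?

A = 140 mi² = 3.626 × 10^8 m²
ΔV = Sy × A × Δh = 0.11 × 3.626 × 10^8 m² × 12 m = 4.786 × 10^8 m³
ΔV = 4.786 × 10^8 m³ = 4.786 × 10^5 ML

ΔV ≈ 4.79 × 10^5 ML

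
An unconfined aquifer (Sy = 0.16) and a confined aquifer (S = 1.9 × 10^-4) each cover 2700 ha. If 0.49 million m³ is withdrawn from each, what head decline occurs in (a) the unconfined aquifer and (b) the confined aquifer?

Δh_u ≈ 0.113 m; Δh_c ≈ 95.5 m

A = 2700 ha = 2.7 × 10^7 m²
ΔV = 0.49 million m³ = 4.9 × 10^5 m³
Unconfined: Δh_u = ΔV/(Sy·A) = 4.9 × 10^5/(0.16 × 2.7 × 10^7) = 0.1134 m
Confined: Δh_c = ΔV/(S·A) = 4.9 × 10^5/(1.9 × 10^-4 × 2.7 × 10^7) = 95.52 m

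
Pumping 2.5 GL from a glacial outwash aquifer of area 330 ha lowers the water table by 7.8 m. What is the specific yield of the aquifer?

Sy ≈ 0.097

A = 330 ha = 3.3 × 10^6 m²
ΔV = 2.5 GL = 2.5 × 10^6 m³
Sy = ΔV / (A × Δh) = 2.5 × 10^6 m³ / (3.3 × 10^6 m² × 7.8 m) = 0.09713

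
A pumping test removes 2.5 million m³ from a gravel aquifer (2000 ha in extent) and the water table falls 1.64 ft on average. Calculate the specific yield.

A = 2000 ha = 2 × 10^7 m²
Δh = 1.64 ft = 0.4999 m
ΔV = 2.5 million m³ = 2.5 × 10^6 m³
Sy = ΔV / (A × Δh) = 2.5 × 10^6 m³ / (2 × 10^7 m² × 0.4999 m) = 0.2501

Sy ≈ 0.25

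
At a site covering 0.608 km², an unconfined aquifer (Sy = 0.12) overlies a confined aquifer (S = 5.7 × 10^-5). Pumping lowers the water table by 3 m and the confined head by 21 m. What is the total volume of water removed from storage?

ΔV ≈ 2.2 × 10^5 m³

A = 0.608 km² = 6.08 × 10^5 m²
Unconfined: ΔV_u = Sy × A × Δh_u = 0.12 × 6.08 × 10^5 × 3 = 2.189 × 10^5 m³
Confined: ΔV_c = S × A × Δh_c = 5.7 × 10^-5 × 6.08 × 10^5 × 21 = 727.8 m³
Total ΔV = 2.189 × 10^5 + 727.8 = 2.196 × 10^5 m³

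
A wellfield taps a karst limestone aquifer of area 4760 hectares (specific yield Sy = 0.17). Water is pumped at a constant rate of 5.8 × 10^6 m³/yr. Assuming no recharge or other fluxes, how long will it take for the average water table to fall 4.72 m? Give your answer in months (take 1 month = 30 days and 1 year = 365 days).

A = 4760 hectares = 4.76 × 10^7 m²
ΔV = Sy × A × Δh = 0.17 × 4.76 × 10^7 × 4.72 = 3.819 × 10^7 m³
Q = 5.8 × 10^6 m³/yr = 15890 m³/d
t = ΔV / Q = 3.819 × 10^7 m³ / 15890 m³/d = 2404 d
t = 2404 d ≈ 80.12 months

t ≈ 80.1 months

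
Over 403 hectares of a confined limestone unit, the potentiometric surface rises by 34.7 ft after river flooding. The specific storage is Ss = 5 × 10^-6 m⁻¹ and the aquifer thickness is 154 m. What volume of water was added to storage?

ΔV ≈ 32800 m³

S = Ss × b = 5 × 10^-6 m⁻¹ × 154 m = 7.7 × 10^-4
A = 403 hectares = 4.03 × 10^6 m²
Δh = 34.7 ft = 10.58 m
ΔV = S × A × Δh = 7.7 × 10^-4 × 4.03 × 10^6 m² × 10.58 m = 32820 m³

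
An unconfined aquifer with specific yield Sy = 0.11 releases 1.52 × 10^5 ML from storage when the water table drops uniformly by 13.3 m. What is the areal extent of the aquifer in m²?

ΔV = 1.52 × 10^5 ML = 1.52 × 10^8 m³
A = ΔV / (Sy × Δh) = 1.52 × 10^8 / (0.11 × 13.3) = 1.039 × 10^8 m²

A ≈ 1.04 × 10^8 m²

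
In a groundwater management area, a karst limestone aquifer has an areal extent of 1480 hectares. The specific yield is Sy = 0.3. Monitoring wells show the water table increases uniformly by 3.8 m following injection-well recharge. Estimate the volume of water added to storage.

A = 1480 hectares = 1.48 × 10^7 m²
ΔV = Sy × A × Δh = 0.3 × 1.48 × 10^7 m² × 3.8 m = 1.687 × 10^7 m³

ΔV ≈ 1.69 × 10^7 m³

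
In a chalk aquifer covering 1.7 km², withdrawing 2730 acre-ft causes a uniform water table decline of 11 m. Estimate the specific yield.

A = 1.7 km² = 1.7 × 10^6 m²
ΔV = 2730 acre-ft = 3.367 × 10^6 m³
Sy = ΔV / (A × Δh) = 3.367 × 10^6 m³ / (1.7 × 10^6 m² × 11 m) = 0.1801

Sy ≈ 0.18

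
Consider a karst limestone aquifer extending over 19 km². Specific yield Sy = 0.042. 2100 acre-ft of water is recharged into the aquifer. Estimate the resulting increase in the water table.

A = 19 km² = 1.9 × 10^7 m²
ΔV = 2100 acre-ft = 2.59 × 10^6 m³
Δh = ΔV / (Sy × A) = 2.59 × 10^6 m³ / (0.042 × 1.9 × 10^7 m²) = 3.246 m

Δh ≈ 3.25 m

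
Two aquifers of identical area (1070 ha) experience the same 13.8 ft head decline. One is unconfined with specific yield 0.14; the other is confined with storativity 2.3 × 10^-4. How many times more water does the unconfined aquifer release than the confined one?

ΔV_u / ΔV_c ≈ 609

A = 1070 ha = 1.07 × 10^7 m²
Δh = 13.8 ft = 4.206 m
Unconfined: ΔV_u = Sy × A × Δh = 0.14 × 1.07 × 10^7 × 4.206 = 6.301 × 10^6 m³
Confined: ΔV_c = S × A × Δh = 2.3 × 10^-4 × 1.07 × 10^7 × 4.206 = 10350 m³
Ratio = ΔV_u / ΔV_c = Sy / S = 0.14 / 2.3 × 10^-4 = 608.7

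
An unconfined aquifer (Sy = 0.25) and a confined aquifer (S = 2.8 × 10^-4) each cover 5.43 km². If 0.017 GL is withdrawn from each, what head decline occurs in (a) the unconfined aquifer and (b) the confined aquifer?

Δh_u ≈ 0.0125 m; Δh_c ≈ 11.2 m

A = 5.43 km² = 5.43 × 10^6 m²
ΔV = 0.017 GL = 17000 m³
Unconfined: Δh_u = ΔV/(Sy·A) = 17000/(0.25 × 5.43 × 10^6) = 0.01252 m
Confined: Δh_c = ΔV/(S·A) = 17000/(2.8 × 10^-4 × 5.43 × 10^6) = 11.18 m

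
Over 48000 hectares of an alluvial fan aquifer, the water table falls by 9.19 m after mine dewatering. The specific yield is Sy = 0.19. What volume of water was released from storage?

A = 48000 hectares = 4.8 × 10^8 m²
ΔV = Sy × A × Δh = 0.19 × 4.8 × 10^8 m² × 9.19 m = 8.381 × 10^8 m³

ΔV ≈ 8.38 × 10^8 m³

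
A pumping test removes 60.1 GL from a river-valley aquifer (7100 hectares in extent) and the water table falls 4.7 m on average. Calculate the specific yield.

A = 7100 hectares = 7.1 × 10^7 m²
ΔV = 60.1 GL = 6.01 × 10^7 m³
Sy = ΔV / (A × Δh) = 6.01 × 10^7 m³ / (7.1 × 10^7 m² × 4.7 m) = 0.1801

Sy ≈ 0.18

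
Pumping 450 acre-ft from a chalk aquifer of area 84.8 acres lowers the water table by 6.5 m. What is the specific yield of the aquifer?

A = 84.8 acres = 3.432 × 10^5 m²
ΔV = 450 acre-ft = 5.551 × 10^5 m³
Sy = ΔV / (A × Δh) = 5.551 × 10^5 m³ / (3.432 × 10^5 m² × 6.5 m) = 0.2488

Sy ≈ 0.25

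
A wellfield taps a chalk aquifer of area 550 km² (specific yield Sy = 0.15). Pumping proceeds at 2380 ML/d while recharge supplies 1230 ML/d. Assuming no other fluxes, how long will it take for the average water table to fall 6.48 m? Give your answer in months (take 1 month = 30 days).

A = 550 km² = 5.5 × 10^8 m²
ΔV = Sy × A × Δh = 0.15 × 5.5 × 10^8 × 6.48 = 5.346 × 10^8 m³
Net withdrawal = 2380 − 1230 = 1150 ML/d = 1.15 × 10^6 m³/d
t = ΔV / Q = 5.346 × 10^8 m³ / 1.15 × 10^6 m³/d = 464.9 d
t = 464.9 d ≈ 15.5 months

t ≈ 15.5 months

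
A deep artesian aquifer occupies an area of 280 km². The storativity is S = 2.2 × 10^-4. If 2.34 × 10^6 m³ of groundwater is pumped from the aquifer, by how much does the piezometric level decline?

Δh ≈ 38 m

A = 280 km² = 2.8 × 10^8 m²
Δh = ΔV / (S × A) = 2.34 × 10^6 m³ / (2.2 × 10^-4 × 2.8 × 10^8 m²) = 37.99 m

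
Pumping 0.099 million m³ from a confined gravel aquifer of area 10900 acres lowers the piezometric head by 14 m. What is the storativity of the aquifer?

S ≈ 1.6 × 10^-4

A = 10900 acres = 4.411 × 10^7 m²
ΔV = 0.099 million m³ = 99000 m³
S = ΔV / (A × Δh) = 99000 m³ / (4.411 × 10^7 m² × 14 m) = 1.603 × 10^-4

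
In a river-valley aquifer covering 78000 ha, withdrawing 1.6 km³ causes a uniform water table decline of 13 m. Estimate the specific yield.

A = 78000 ha = 7.8 × 10^8 m²
ΔV = 1.6 km³ = 1.6 × 10^9 m³
Sy = ΔV / (A × Δh) = 1.6 × 10^9 m³ / (7.8 × 10^8 m² × 13 m) = 0.1578

Sy ≈ 0.16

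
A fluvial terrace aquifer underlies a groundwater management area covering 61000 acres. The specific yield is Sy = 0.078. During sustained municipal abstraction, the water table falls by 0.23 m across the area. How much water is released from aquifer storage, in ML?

ΔV ≈ 4430 ML

A = 61000 acres = 2.469 × 10^8 m²
ΔV = Sy × A × Δh = 0.078 × 2.469 × 10^8 m² × 0.23 m = 4.429 × 10^6 m³
ΔV = 4.429 × 10^6 m³ = 4429 ML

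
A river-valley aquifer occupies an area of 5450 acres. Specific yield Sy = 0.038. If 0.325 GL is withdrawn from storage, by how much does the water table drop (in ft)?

A = 5450 acres = 2.206 × 10^7 m²
ΔV = 0.325 GL = 3.25 × 10^5 m³
Δh = ΔV / (Sy × A) = 3.25 × 10^5 m³ / (0.038 × 2.206 × 10^7 m²) = 0.3878 m
Δh = 0.3878 m = 1.272 ft

Δh ≈ 1.27 ft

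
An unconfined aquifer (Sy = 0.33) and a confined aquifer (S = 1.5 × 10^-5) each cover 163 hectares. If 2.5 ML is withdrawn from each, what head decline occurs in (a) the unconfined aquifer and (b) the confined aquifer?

A = 163 hectares = 1.63 × 10^6 m²
ΔV = 2.5 ML = 2500 m³
Unconfined: Δh_u = ΔV/(Sy·A) = 2500/(0.33 × 1.63 × 10^6) = 0.004648 m
Confined: Δh_c = ΔV/(S·A) = 2500/(1.5 × 10^-5 × 1.63 × 10^6) = 102.2 m

Δh_u ≈ 0.00465 m; Δh_c ≈ 102 m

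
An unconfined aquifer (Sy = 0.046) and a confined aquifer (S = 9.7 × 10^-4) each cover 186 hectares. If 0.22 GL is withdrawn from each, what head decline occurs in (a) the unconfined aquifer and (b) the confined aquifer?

A = 186 hectares = 1.86 × 10^6 m²
ΔV = 0.22 GL = 2.2 × 10^5 m³
Unconfined: Δh_u = ΔV/(Sy·A) = 2.2 × 10^5/(0.046 × 1.86 × 10^6) = 2.571 m
Confined: Δh_c = ΔV/(S·A) = 2.2 × 10^5/(9.7 × 10^-4 × 1.86 × 10^6) = 121.9 m

Δh_u ≈ 2.57 m; Δh_c ≈ 122 m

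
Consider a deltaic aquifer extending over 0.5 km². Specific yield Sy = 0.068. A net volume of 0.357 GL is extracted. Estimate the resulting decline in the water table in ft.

Δh ≈ 34.4 ft

A = 0.5 km² = 5 × 10^5 m²
ΔV = 0.357 GL = 3.57 × 10^5 m³
Δh = ΔV / (Sy × A) = 3.57 × 10^5 m³ / (0.068 × 5 × 10^5 m²) = 10.5 m
Δh = 10.5 m = 34.45 ft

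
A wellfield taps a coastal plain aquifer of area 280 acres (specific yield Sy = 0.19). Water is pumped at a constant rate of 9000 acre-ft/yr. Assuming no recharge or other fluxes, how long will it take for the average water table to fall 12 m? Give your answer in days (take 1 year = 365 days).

A = 280 acres = 1.133 × 10^6 m²
ΔV = Sy × A × Δh = 0.19 × 1.133 × 10^6 × 12 = 2.584 × 10^6 m³
Q = 9000 acre-ft/yr = 30410 m³/d
t = ΔV / Q = 2.584 × 10^6 m³ / 30410 m³/d = 84.94 d

t ≈ 84.9 days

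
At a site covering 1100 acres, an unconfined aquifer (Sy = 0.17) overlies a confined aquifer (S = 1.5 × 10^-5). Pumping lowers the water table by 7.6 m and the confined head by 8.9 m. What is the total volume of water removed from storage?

ΔV ≈ 5.75 × 10^6 m³

A = 1100 acres = 4.452 × 10^6 m²
Unconfined: ΔV_u = Sy × A × Δh_u = 0.17 × 4.452 × 10^6 × 7.6 = 5.751 × 10^6 m³
Confined: ΔV_c = S × A × Δh_c = 1.5 × 10^-5 × 4.452 × 10^6 × 8.9 = 594.3 m³
Total ΔV = 5.751 × 10^6 + 594.3 = 5.752 × 10^6 m³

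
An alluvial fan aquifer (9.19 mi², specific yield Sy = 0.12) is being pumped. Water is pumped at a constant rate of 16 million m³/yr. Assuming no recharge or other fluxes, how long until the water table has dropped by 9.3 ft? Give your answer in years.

A = 9.19 mi² = 2.38 × 10^7 m²
Δh = 9.3 ft = 2.835 m
ΔV = Sy × A × Δh = 0.12 × 2.38 × 10^7 × 2.835 = 8.096 × 10^6 m³
Q = 16 million m³/yr = 43840 m³/d
t = ΔV / Q = 8.096 × 10^6 m³ / 43840 m³/d = 184.7 d
t = 184.7 d ≈ 0.506 years

t ≈ 0.506 years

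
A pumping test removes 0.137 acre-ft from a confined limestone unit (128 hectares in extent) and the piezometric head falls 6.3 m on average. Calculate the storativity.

A = 128 hectares = 1.28 × 10^6 m²
ΔV = 0.137 acre-ft = 169 m³
S = ΔV / (A × Δh) = 169 m³ / (1.28 × 10^6 m² × 6.3 m) = 2.096 × 10^-5

S ≈ 2.1 × 10^-5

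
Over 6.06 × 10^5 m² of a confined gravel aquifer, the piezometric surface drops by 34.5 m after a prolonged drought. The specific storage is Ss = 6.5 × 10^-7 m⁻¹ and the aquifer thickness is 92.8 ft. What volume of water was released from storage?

ΔV ≈ 384 m³

b = 92.8 ft = 28.29 m
S = Ss × b = 6.5 × 10^-7 m⁻¹ × 28.29 m = 1.839 × 10^-5
ΔV = S × A × Δh = 1.839 × 10^-5 × 6.06 × 10^5 m² × 34.5 m = 384.4 m³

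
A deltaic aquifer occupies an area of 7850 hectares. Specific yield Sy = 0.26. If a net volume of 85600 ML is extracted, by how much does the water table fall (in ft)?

A = 7850 hectares = 7.85 × 10^7 m²
ΔV = 85600 ML = 8.56 × 10^7 m³
Δh = ΔV / (Sy × A) = 8.56 × 10^7 m³ / (0.26 × 7.85 × 10^7 m²) = 4.194 m
Δh = 4.194 m = 13.76 ft

Δh ≈ 13.8 ft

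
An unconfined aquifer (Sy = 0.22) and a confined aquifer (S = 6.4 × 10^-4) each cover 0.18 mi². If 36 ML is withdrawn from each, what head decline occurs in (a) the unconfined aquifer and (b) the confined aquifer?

Δh_u ≈ 0.351 m; Δh_c ≈ 121 m

A = 0.18 mi² = 4.662 × 10^5 m²
ΔV = 36 ML = 36000 m³
Unconfined: Δh_u = ΔV/(Sy·A) = 36000/(0.22 × 4.662 × 10^5) = 0.351 m
Confined: Δh_c = ΔV/(S·A) = 36000/(6.4 × 10^-4 × 4.662 × 10^5) = 120.7 m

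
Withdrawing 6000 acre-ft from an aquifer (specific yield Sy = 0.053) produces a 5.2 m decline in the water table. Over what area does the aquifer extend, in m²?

A ≈ 2.69 × 10^7 m²

ΔV = 6000 acre-ft = 7.401 × 10^6 m³
A = ΔV / (Sy × Δh) = 7.401 × 10^6 / (0.053 × 5.2) = 2.685 × 10^7 m²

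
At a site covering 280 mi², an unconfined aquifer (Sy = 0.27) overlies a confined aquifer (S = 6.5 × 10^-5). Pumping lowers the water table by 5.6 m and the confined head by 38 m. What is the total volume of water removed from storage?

A = 280 mi² = 7.252 × 10^8 m²
Unconfined: ΔV_u = Sy × A × Δh_u = 0.27 × 7.252 × 10^8 × 5.6 = 1.096 × 10^9 m³
Confined: ΔV_c = S × A × Δh_c = 6.5 × 10^-5 × 7.252 × 10^8 × 38 = 1.791 × 10^6 m³
Total ΔV = 1.096 × 10^9 + 1.791 × 10^6 = 1.098 × 10^9 m³

ΔV ≈ 1.1 × 10^9 m³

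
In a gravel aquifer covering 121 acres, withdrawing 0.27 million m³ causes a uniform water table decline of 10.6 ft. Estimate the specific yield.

A = 121 acres = 4.897 × 10^5 m²
Δh = 10.6 ft = 3.231 m
ΔV = 0.27 million m³ = 2.7 × 10^5 m³
Sy = ΔV / (A × Δh) = 2.7 × 10^5 m³ / (4.897 × 10^5 m² × 3.231 m) = 0.1707

Sy ≈ 0.17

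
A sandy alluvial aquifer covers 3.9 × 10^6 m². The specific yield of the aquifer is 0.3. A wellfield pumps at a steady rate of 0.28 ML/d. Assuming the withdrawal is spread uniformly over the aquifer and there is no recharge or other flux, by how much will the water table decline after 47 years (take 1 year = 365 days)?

Δh ≈ 4.11 m

Q = 0.28 ML/d = 280 m³/d
t = 47 years = 17160 d
ΔV = Q × t = 280 m³/d × 17160 d = 4.803 × 10^6 m³
Δh = ΔV / (Sy × A) = 4.803 × 10^6 / (0.3 × 3.9 × 10^6) = 4.105 m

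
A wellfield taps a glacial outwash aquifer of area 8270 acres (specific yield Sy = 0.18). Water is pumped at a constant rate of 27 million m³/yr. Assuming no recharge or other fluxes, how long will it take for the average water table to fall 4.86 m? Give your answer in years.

t ≈ 1.08 years

A = 8270 acres = 3.347 × 10^7 m²
ΔV = Sy × A × Δh = 0.18 × 3.347 × 10^7 × 4.86 = 2.928 × 10^7 m³
Q = 27 million m³/yr = 73970 m³/d
t = ΔV / Q = 2.928 × 10^7 m³ / 73970 m³/d = 395.8 d
t = 395.8 d ≈ 1.084 years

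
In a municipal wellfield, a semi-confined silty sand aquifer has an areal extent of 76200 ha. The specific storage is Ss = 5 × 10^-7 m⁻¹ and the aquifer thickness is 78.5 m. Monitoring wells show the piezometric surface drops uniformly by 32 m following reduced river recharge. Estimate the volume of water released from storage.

ΔV ≈ 9.57 × 10^5 m³

S = Ss × b = 5 × 10^-7 m⁻¹ × 78.5 m = 3.925 × 10^-5
A = 76200 ha = 7.62 × 10^8 m²
ΔV = S × A × Δh = 3.925 × 10^-5 × 7.62 × 10^8 m² × 32 m = 9.571 × 10^5 m³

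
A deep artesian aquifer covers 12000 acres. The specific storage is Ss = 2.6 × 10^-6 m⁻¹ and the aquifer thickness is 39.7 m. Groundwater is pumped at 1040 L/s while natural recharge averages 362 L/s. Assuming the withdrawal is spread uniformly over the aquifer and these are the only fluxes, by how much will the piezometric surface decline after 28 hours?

S = Ss × b = 2.6 × 10^-6 m⁻¹ × 39.7 m = 1.032 × 10^-4
A = 12000 acres = 4.856 × 10^7 m²
Net abstraction = 1040 − 362 = 678 L/s
Q_net = 678 L/s = 58580 m³/d
t = 28 hours = 1.167 d
ΔV = Q × t = 58580 m³/d × 1.167 d = 68340 m³
Δh = ΔV / (S × A) = 68340 / (1.032 × 10^-4 × 4.856 × 10^7) = 13.63 m

Δh ≈ 13.6 m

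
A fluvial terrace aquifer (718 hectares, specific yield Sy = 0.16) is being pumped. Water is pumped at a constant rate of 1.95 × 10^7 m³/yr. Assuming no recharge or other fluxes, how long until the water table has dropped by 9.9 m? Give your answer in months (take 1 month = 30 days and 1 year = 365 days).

A = 718 hectares = 7.18 × 10^6 m²
ΔV = Sy × A × Δh = 0.16 × 7.18 × 10^6 × 9.9 = 1.137 × 10^7 m³
Q = 1.95 × 10^7 m³/yr = 53420 m³/d
t = ΔV / Q = 1.137 × 10^7 m³ / 53420 m³/d = 212.9 d
t = 212.9 d ≈ 7.096 months

t ≈ 7.1 months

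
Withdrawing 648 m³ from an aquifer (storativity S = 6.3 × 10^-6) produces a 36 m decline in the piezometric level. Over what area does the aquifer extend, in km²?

A = ΔV / (S × Δh) = 648 / (6.3 × 10^-6 × 36) = 2.857 × 10^6 m²
A = 2.857 × 10^6 m² = 2.857 km²

A ≈ 2.86 km²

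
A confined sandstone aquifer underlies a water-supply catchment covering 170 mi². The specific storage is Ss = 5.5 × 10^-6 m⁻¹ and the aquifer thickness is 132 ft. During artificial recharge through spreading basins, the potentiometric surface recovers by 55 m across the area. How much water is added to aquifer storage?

ΔV ≈ 5.36 × 10^6 m³

b = 132 ft = 40.23 m
S = Ss × b = 5.5 × 10^-6 m⁻¹ × 40.23 m = 2.213 × 10^-4
A = 170 mi² = 4.403 × 10^8 m²
ΔV = S × A × Δh = 2.213 × 10^-4 × 4.403 × 10^8 m² × 55 m = 5.359 × 10^6 m³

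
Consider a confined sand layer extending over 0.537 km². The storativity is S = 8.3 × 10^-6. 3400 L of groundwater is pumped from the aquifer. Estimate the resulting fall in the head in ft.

Δh ≈ 2.5 ft

A = 0.537 km² = 5.37 × 10^5 m²
ΔV = 3400 L = 3.4 m³
Δh = ΔV / (S × A) = 3.4 m³ / (8.3 × 10^-6 × 5.37 × 10^5 m²) = 0.7628 m
Δh = 0.7628 m = 2.503 ft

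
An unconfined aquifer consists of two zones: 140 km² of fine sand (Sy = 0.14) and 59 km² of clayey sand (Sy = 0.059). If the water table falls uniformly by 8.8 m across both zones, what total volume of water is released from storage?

ΔV ≈ 2.03 × 10^8 m³

A₁ = 140 km² = 1.4 × 10^8 m²; A₂ = 59 km² = 5.9 × 10^7 m²
ΔV₁ = 0.14 × 1.4 × 10^8 × 8.8 = 1.725 × 10^8 m³
ΔV₂ = 0.059 × 5.9 × 10^7 × 8.8 = 3.063 × 10^7 m³
ΔV = ΔV₁ + ΔV₂ = 2.031 × 10^8 m³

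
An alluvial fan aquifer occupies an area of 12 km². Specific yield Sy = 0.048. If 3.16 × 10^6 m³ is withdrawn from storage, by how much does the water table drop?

Δh ≈ 5.49 m

A = 12 km² = 1.2 × 10^7 m²
Δh = ΔV / (Sy × A) = 3.16 × 10^6 m³ / (0.048 × 1.2 × 10^7 m²) = 5.486 m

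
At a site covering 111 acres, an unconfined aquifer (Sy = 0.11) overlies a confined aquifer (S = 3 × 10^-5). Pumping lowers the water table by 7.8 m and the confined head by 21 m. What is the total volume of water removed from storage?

A = 111 acres = 4.492 × 10^5 m²
Unconfined: ΔV_u = Sy × A × Δh_u = 0.11 × 4.492 × 10^5 × 7.8 = 3.854 × 10^5 m³
Confined: ΔV_c = S × A × Δh_c = 3 × 10^-5 × 4.492 × 10^5 × 21 = 283 m³
Total ΔV = 3.854 × 10^5 + 283 = 3.857 × 10^5 m³

ΔV ≈ 3.86 × 10^5 m³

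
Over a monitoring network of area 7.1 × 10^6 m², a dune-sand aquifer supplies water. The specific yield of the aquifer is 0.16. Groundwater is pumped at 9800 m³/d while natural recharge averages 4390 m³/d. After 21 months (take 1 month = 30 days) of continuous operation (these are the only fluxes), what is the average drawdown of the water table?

Δh ≈ 3 m

Net abstraction = 9800 − 4390 = 5410 m³/d
t = 21 months = 630 d
ΔV = Q × t = 5410 m³/d × 630 d = 3.408 × 10^6 m³
Δh = ΔV / (Sy × A) = 3.408 × 10^6 / (0.16 × 7.1 × 10^6) = 3 m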